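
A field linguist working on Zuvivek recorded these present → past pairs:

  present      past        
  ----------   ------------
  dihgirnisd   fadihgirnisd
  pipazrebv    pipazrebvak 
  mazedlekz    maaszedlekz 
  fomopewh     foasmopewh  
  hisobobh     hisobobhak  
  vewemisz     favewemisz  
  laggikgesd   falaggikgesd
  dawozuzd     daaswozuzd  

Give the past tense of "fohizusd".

"fohizusd" has second-to-last letter 's'. The stems whose second-to-last letter is 's' (laggikgesd → falaggikgesd, vewemisz → favewemisz, dihgirnisd → fadihgirnisd) add the prefix fa-.
The other patterns: stems whose second-to-last letter is 'b' add -ak; stems whose second-to-last letter is 'k', 'w' or 'z' insert -as- after the first vowel.
So fohizusd → fafohizusd.

fafohizusd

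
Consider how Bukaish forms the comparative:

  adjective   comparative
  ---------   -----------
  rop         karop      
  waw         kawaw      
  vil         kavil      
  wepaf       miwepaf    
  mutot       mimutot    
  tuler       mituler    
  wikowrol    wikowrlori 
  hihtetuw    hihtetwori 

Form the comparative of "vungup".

vil and wikowrol both end in -l yet inflect differently (kavil, wikowrlori), so the final letter is not what conditions the rule; the number of vowels is.
"vungup" has 2 vowels. The stems with 2 vowels (wepaf → miwepaf, mutot → mimutot, tuler → mituler) add the prefix mi-.
The other patterns: stems with 1 vowel add the prefix ka-; stems with 3 vowels delete the last vowel and add -ori.
So vungup → mivungup.

mivungup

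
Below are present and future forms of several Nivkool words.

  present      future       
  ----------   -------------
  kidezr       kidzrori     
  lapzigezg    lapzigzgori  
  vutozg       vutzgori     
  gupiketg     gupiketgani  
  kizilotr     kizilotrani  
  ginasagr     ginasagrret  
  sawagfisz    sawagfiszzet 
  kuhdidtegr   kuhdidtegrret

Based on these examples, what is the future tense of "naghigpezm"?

naghigpzmori

lapzigezg and gupiketg both end in -g yet inflect differently (lapzigzgori, gupiketgani), so the final letter is not what conditions the rule; the second-to-last letter is.
"naghigpezm" has second-to-last letter 'z'. The stems whose second-to-last letter is 'z' (kidezr → kidzrori, lapzigezg → lapzigzgori, vutozg → vutzgori) delete the last vowel and add -ori.
So naghigpezm → naghigpzmori.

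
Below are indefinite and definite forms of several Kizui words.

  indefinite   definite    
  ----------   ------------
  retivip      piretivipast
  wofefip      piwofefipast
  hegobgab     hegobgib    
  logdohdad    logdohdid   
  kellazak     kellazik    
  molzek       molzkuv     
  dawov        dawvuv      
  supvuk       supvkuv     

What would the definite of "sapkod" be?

sapkduv

kellazak and molzek both end in -k yet inflect differently (kellazik, molzkuv), so the final letter is not what conditions the rule; the last vowel is.
"sapkod" has last vowel 'o'. The one such stem in the data (dawov → dawvuv) deletes the last vowel and adds -uv (as do molzek, supvuk), so the same rule applies.
The other patterns: stems whose last vowel is 'i' add pi- … -ast around the stem; stems whose last vowel is 'a' change the last vowel to 'i'.
So sapkod → sapkduv.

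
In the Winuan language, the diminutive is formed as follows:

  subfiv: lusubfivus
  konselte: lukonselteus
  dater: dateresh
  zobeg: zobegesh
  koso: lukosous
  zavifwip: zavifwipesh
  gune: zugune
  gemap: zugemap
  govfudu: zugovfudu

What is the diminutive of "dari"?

"dari" begins with d-. The one such stem in the data (dater → dateresh) adds -esh, so the same rule applies.
So dari → dariesh.

dariesh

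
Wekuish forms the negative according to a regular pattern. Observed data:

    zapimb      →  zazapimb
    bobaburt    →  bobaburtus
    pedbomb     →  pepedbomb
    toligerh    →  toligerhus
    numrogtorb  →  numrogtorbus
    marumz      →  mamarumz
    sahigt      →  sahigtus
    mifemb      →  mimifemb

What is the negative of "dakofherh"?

dakofherhus

zapimb and numrogtorb both end in -b yet inflect differently (zazapimb, numrogtorbus), so the final letter is not what conditions the rule; the second-to-last letter is.
"dakofherh" has second-to-last letter 'r'. The stems whose second-to-last letter is 'r' (toligerh → toligerhus, bobaburt → bobaburtus, numrogtorb → numrogtorbus) add -us.
So dakofherh → dakofherhus.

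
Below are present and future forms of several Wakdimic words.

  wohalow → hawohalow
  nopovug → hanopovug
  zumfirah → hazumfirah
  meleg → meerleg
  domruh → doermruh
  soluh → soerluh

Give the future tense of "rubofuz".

harubofuz

nopovug and meleg both end in -g yet inflect differently (hanopovug, meerleg), so the final letter is not what conditions the rule; the number of vowels is.
"rubofuz" has 3 vowels. The stems with 3 vowels (wohalow → hawohalow, nopovug → hanopovug, zumfirah → hazumfirah) add the prefix ha-.
The other pattern: stems with 2 vowels insert -er- after the first vowel.
So rubofuz → harubofuz.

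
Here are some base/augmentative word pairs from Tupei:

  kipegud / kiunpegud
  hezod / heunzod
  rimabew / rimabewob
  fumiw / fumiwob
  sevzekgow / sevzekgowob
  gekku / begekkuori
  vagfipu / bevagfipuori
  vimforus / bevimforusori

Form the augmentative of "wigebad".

hezod and sevzekgow both have last vowel 'o' yet inflect differently (heunzod, sevzekgowob), so the last vowel is not what conditions the rule; the final letter is.
"wigebad" ends in -d. The stems ending in -d (kipegud → kiunpegud, hezod → heunzod) insert -un- after the first vowel.
So wigebad → wiungebad.

wiungebad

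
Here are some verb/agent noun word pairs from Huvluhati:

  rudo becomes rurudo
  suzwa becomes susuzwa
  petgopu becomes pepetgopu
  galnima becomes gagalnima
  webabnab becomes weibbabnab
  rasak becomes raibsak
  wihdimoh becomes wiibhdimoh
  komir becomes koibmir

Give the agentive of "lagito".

lalagito

"lagito" ends in a vowel. The stems ending in a vowel (rudo → rurudo, suzwa → susuzwa, petgopu → pepetgopu) repeat the first consonant+vowel as a prefix.
The other pattern: stems ending in a consonant insert -ib- after the first vowel.
So lagito → lalagito.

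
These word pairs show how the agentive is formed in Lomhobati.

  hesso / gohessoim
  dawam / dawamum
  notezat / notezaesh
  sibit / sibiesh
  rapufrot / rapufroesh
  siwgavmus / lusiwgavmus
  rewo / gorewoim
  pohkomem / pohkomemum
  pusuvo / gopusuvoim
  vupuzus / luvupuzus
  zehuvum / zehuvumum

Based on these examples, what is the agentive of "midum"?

midumum

"midum" ends in -m. The stems ending in -m (zehuvum → zehuvumum, dawam → dawamum, pohkomem → pohkomemum) add -um.
So midum → midumum.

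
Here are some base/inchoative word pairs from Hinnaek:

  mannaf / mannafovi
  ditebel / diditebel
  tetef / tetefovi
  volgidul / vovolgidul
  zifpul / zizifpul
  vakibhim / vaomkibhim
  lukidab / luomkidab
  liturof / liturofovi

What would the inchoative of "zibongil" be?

tetef and ditebel both have last vowel 'e' yet inflect differently (tetefovi, diditebel), so the last vowel is not what conditions the rule; the final letter is.
"zibongil" ends in -l. The stems ending in -l (ditebel → diditebel, volgidul → vovolgidul, zifpul → zizifpul) repeat the first consonant+vowel as a prefix.
The other patterns: stems ending in -f add -ovi; stems ending in -b or -m insert -om- after the first vowel.
So zibongil → zizibongil.

zizibongil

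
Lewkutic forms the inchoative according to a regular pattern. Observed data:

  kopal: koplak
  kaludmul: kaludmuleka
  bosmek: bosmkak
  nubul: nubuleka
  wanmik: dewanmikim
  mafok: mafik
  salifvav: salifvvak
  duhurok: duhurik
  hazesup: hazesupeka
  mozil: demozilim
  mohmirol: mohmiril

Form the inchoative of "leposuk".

leposukeka

"leposuk" has last vowel 'u'. The stems whose last vowel is 'u' (kaludmul → kaludmuleka, hazesup → hazesupeka, nubul → nubuleka) add -eka.
So leposuk → leposukeka.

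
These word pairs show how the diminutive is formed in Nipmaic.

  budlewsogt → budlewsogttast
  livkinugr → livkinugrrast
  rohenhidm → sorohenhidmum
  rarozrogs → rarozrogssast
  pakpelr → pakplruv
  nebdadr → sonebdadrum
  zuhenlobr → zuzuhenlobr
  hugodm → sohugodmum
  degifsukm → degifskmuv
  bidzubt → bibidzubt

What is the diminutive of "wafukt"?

livkinugr and nebdadr both end in -r yet inflect differently (livkinugrrast, sonebdadrum), so the final letter is not what conditions the rule; the second-to-last letter is.
"wafukt" has second-to-last letter 'k'. The one such stem in the data (degifsukm → degifskmuv) deletes the last vowel and adds -uv (as does pakpelr), so the same rule applies.
The other patterns: stems whose second-to-last letter is 'g' double the final consonant and add -ast; stems whose second-to-last letter is 'd' add so- … -um around the stem; stems whose second-to-last letter is 'b' repeat the first consonant+vowel as a prefix.
So wafukt → wafktuv.

wafktuv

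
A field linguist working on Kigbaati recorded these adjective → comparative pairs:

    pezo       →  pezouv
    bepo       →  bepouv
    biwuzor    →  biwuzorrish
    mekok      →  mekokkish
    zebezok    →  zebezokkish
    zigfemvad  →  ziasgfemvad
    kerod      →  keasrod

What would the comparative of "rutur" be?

ruturrish

"rutur" ends in -r. The one such stem in the data (biwuzor → biwuzorrish) doubles the final consonant and adds -ish (as do mekok, zebezok), so the same rule applies.
So rutur → ruturrish.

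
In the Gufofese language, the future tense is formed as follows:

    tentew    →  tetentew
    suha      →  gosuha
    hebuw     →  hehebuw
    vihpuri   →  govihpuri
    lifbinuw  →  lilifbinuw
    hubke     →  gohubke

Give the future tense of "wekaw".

wewekaw

tentew and hubke both have last vowel 'e' yet inflect differently (tetentew, gohubke), so the last vowel is not what conditions the rule; whether the stem ends in a vowel or a consonant is.
"wekaw" ends in a consonant. The stems ending in a consonant (hebuw → hehebuw, lifbinuw → lilifbinuw, tentew → tetentew) repeat the first consonant+vowel as a prefix.
The other pattern: stems ending in a vowel add the prefix go-.
So wekaw → wewekaw.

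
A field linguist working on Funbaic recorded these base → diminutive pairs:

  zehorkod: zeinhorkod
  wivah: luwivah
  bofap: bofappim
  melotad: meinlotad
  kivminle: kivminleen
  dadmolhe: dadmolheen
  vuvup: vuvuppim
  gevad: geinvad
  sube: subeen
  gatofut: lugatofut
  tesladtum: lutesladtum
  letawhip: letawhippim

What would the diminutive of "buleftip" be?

buleftippim

gevad and bofap both have last vowel 'a' yet inflect differently (geinvad, bofappim), so the last vowel is not what conditions the rule; the final letter is.
"buleftip" ends in -p. The stems ending in -p (letawhip → letawhippim, bofap → bofappim, vuvup → vuvuppim) double the final consonant and add -im.
The other patterns: stems ending in -e add -en; stems ending in -d insert -in- after the first vowel; stems ending in -h, -m or -t add the prefix lu-.
So buleftip → buleftippim.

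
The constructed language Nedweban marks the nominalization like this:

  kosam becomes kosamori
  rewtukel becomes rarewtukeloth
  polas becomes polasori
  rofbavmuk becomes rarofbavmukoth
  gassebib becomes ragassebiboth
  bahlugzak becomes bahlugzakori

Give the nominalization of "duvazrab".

bahlugzak and rofbavmuk both end in -k yet inflect differently (bahlugzakori, rarofbavmukoth), so the final letter is not what conditions the rule; the last vowel is.
"duvazrab" has last vowel 'a'. The stems whose last vowel is 'a' (polas → polasori, bahlugzak → bahlugzakori, kosam → kosamori) add -ori.
So duvazrab → duvazrabori.

duvazrabori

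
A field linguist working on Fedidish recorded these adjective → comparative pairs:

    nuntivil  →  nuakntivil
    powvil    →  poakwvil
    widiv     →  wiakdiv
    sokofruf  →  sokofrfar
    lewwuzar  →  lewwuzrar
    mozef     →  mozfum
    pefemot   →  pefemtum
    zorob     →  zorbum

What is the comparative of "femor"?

femrum

sokofruf and mozef both end in -f yet inflect differently (sokofrfar, mozfum), so the final letter is not what conditions the rule; the last vowel is.
"femor" has last vowel 'o'. The stems whose last vowel is 'o' (pefemot → pefemtum, zorob → zorbum) delete the last vowel and add -um.
The other patterns: stems whose last vowel is 'i' insert -ak- after the first vowel; stems whose last vowel is 'a' or 'u' delete the last vowel and add -ar.
So femor → femrum.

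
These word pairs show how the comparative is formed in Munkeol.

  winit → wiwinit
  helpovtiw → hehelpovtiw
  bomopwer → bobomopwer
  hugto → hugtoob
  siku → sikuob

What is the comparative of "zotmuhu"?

hugto and helpovtiw both begin with h- yet inflect differently (hugtoob, hehelpovtiw), so the first letter is not what conditions the rule; whether the stem ends in a vowel or a consonant is.
"zotmuhu" ends in a vowel. The stems ending in a vowel (hugto → hugtoob, siku → sikuob) add -ob.
So zotmuhu → zotmuhuob.

zotmuhuob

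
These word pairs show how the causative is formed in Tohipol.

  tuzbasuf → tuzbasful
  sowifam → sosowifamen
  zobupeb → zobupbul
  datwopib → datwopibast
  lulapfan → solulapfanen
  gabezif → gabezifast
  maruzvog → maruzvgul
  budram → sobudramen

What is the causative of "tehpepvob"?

tehpepvbul

"tehpepvob" has last vowel 'o'. The one such stem in the data (maruzvog → maruzvgul) deletes the last vowel and adds -ul (as do zobupeb, tuzbasuf), so the same rule applies.
The other patterns: stems whose last vowel is 'i' add -ast; stems whose last vowel is 'a' add so- … -en around the stem.
So tehpepvob → tehpepvbul.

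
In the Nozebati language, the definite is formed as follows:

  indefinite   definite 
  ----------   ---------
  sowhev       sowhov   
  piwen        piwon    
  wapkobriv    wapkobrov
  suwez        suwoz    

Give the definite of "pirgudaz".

pirgudoz

Every pair shown (sowhev → sowhov, piwen → piwon, wapkobriv → wapkobrov, …) follows the same rule: change the last vowel to 'o'.
So pirgudaz → pirgudoz.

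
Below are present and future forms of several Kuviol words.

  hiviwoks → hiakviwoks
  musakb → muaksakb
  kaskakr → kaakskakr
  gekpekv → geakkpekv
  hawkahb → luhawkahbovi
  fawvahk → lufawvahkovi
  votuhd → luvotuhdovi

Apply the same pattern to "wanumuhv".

luwanumuhvovi

musakb and hawkahb both end in -b yet inflect differently (muaksakb, luhawkahbovi), so the final letter is not what conditions the rule; the second-to-last letter is.
"wanumuhv" has second-to-last letter 'h'. The stems whose second-to-last letter is 'h' (hawkahb → luhawkahbovi, fawvahk → lufawvahkovi, votuhd → luvotuhdovi) add lu- … -ovi around the stem.
So wanumuhv → luwanumuhvovi.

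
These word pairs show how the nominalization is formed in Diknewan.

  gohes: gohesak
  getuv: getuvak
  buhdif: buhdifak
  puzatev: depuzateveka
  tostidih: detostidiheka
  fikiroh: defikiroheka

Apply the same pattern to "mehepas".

demehepaseka

getuv and puzatev both end in -v yet inflect differently (getuvak, depuzateveka), so the final letter is not what conditions the rule; the number of vowels is.
"mehepas" has 3 vowels. The stems with 3 vowels (puzatev → depuzateveka, tostidih → detostidiheka, fikiroh → defikiroheka) add de- … -eka around the stem.
The other pattern: stems with 2 vowels add -ak.
So mehepas → demehepaseka.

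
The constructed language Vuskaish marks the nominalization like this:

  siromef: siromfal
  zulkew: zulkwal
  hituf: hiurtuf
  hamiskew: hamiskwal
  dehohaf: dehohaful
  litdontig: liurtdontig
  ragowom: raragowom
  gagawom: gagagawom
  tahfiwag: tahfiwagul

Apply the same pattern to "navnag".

navnagul

tahfiwag and litdontig both end in -g yet inflect differently (tahfiwagul, liurtdontig), so the final letter is not what conditions the rule; the last vowel is.
"navnag" has last vowel 'a'. The stems whose last vowel is 'a' (tahfiwag → tahfiwagul, dehohaf → dehohaful) add -ul.
So navnag → navnagul.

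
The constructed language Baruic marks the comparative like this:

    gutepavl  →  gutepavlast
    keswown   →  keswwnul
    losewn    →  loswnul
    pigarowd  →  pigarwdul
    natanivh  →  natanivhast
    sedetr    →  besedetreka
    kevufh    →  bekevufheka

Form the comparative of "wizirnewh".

wizirnwhul

natanivh and kevufh both end in -h yet inflect differently (natanivhast, bekevufheka), so the final letter is not what conditions the rule; the second-to-last letter is.
"wizirnewh" has second-to-last letter 'w'. The stems whose second-to-last letter is 'w' (keswown → keswwnul, losewn → loswnul, pigarowd → pigarwdul) delete the last vowel and add -ul.
So wizirnewh → wizirnwhul.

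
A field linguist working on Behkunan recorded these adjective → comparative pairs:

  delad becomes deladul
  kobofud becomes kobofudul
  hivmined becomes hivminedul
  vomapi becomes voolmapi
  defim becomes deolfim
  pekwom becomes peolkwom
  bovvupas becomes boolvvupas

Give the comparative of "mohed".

mohedul

"mohed" ends in -d. The stems ending in -d (delad → deladul, kobofud → kobofudul, hivmined → hivminedul) add -ul.
So mohed → mohedul.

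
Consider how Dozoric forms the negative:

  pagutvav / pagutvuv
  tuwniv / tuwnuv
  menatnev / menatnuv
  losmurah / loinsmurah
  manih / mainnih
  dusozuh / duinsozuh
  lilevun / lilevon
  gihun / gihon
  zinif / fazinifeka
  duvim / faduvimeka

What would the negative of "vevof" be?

pagutvav and losmurah both have last vowel 'a' yet inflect differently (pagutvuv, loinsmurah), so the last vowel is not what conditions the rule; the final letter is.
"vevof" ends in -f. The one such stem in the data (zinif → fazinifeka) adds fa- … -eka around the stem, so the same rule applies.
So vevof → favevofeka.

favevofeka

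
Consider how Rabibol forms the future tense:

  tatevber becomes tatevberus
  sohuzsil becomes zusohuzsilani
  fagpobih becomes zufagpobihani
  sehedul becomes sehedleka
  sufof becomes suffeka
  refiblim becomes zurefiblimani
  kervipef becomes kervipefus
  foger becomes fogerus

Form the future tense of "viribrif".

zuviribrifani

"viribrif" has last vowel 'i'. The stems whose last vowel is 'i' (fagpobih → zufagpobihani, refiblim → zurefiblimani, sohuzsil → zusohuzsilani) add zu- … -ani around the stem.
So viribrif → zuviribrifani.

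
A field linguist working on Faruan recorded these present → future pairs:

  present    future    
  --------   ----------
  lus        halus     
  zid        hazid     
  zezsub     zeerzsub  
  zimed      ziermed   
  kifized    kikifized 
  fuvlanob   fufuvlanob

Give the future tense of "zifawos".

zizifawos

zid and zimed both end in -d yet inflect differently (hazid, ziermed), so the final letter is not what conditions the rule; the number of vowels is.
"zifawos" has 3 vowels. The stems with 3 vowels (kifized → kikifized, fuvlanob → fufuvlanob) repeat the first consonant+vowel as a prefix.
So zifawos → zizifawos.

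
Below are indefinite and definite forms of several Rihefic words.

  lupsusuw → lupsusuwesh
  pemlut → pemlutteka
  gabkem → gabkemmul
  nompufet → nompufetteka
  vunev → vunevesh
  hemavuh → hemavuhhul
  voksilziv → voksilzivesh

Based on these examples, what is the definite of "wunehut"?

wunehutteka

hemavuh and pemlut both have last vowel 'u' yet inflect differently (hemavuhhul, pemlutteka), so the last vowel is not what conditions the rule; the final letter is.
"wunehut" ends in -t. The stems ending in -t (pemlut → pemlutteka, nompufet → nompufetteka) double the final consonant and add -eka.
So wunehut → wunehutteka.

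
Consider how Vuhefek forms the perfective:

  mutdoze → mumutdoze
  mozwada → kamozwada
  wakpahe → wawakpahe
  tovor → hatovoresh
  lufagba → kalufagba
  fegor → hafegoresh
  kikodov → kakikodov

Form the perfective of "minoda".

tovor and kikodov both have last vowel 'o' yet inflect differently (hatovoresh, kakikodov), so the last vowel is not what conditions the rule; the final letter is.
"minoda" ends in -a. The stems ending in -a (mozwada → kamozwada, lufagba → kalufagba) add the prefix ka-.
So minoda → kaminoda.

kaminoda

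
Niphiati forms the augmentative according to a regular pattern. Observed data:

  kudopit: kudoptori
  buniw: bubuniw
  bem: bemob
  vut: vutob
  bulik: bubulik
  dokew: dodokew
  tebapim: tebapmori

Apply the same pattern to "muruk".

"muruk" has 2 vowels. The stems with 2 vowels (buniw → bubuniw, dokew → dodokew, bulik → bubulik) repeat the first consonant+vowel as a prefix.
So muruk → mumuruk.

mumuruk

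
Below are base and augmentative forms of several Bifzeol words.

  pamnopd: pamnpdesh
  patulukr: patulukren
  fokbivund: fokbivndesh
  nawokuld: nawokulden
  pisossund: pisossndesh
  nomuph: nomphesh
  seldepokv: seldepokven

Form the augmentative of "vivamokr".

vivamokren

pisossund and nawokuld both end in -d yet inflect differently (pisossndesh, nawokulden), so the final letter is not what conditions the rule; the second-to-last letter is.
"vivamokr" has second-to-last letter 'k'. The stems whose second-to-last letter is 'k' (patulukr → patulukren, seldepokv → seldepokven) add -en.
So vivamokr → vivamokren.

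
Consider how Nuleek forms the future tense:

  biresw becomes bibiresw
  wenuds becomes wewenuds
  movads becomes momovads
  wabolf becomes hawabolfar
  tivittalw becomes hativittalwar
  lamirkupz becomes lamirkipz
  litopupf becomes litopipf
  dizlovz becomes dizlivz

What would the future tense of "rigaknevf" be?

rigaknivf

"rigaknevf" has second-to-last letter 'v'. The one such stem in the data (dizlovz → dizlivz) changes the last vowel to 'i' (as do lamirkupz, litopupf), so the same rule applies.
The other patterns: stems whose second-to-last letter is 'd' or 's' repeat the first consonant+vowel as a prefix; stems whose second-to-last letter is 'l' add ha- … -ar around the stem.
So rigaknevf → rigaknivf.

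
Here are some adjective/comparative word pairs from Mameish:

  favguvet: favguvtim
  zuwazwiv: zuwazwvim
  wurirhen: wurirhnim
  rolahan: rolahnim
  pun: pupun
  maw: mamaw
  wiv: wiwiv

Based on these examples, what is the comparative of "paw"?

papaw

"paw" has 1 vowel. The stems with 1 vowel (pun → pupun, maw → mamaw, wiv → wiwiv) repeat the first consonant+vowel as a prefix.
So paw → papaw.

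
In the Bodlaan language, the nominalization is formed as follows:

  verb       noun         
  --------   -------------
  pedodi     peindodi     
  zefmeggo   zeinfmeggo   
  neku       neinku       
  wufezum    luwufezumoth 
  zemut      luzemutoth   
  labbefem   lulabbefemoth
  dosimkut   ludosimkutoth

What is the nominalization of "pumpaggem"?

zemut and neku both have last vowel 'u' yet inflect differently (luzemutoth, neinku), so the last vowel is not what conditions the rule; whether the stem ends in a vowel or a consonant is.
"pumpaggem" ends in a consonant. The stems ending in a consonant (zemut → luzemutoth, labbefem → lulabbefemoth, wufezum → luwufezumoth) add lu- … -oth around the stem.
So pumpaggem → lupumpaggemoth.

lupumpaggemoth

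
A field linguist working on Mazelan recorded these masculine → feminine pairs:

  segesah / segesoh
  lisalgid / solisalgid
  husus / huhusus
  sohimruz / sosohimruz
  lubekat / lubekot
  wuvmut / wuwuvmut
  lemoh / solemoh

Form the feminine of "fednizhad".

lubekat and wuvmut both end in -t yet inflect differently (lubekot, wuwuvmut), so the final letter is not what conditions the rule; the last vowel is.
"fednizhad" has last vowel 'a'. The stems whose last vowel is 'a' (lubekat → lubekot, segesah → segesoh) change the last vowel to 'o'.
So fednizhad → fednizhod.

fednizhod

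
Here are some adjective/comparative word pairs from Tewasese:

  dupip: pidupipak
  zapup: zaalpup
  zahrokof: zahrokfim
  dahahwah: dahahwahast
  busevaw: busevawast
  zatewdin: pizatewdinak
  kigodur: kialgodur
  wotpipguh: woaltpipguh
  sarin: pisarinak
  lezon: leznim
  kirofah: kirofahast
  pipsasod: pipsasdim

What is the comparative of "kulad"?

kuladast

lezon and zatewdin both end in -n yet inflect differently (leznim, pizatewdinak), so the final letter is not what conditions the rule; the last vowel is.
"kulad" has last vowel 'a'. The stems whose last vowel is 'a' (dahahwah → dahahwahast, busevaw → busevawast, kirofah → kirofahast) add -ast.
So kulad → kuladast.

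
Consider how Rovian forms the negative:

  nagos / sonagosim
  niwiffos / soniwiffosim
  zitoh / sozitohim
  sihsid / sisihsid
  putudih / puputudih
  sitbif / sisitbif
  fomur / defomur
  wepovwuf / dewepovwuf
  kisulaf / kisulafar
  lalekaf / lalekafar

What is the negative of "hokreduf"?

zitoh and putudih both end in -h yet inflect differently (sozitohim, puputudih), so the final letter is not what conditions the rule; the last vowel is.
"hokreduf" has last vowel 'u'. The stems whose last vowel is 'u' (fomur → defomur, wepovwuf → dewepovwuf) add the prefix de-.
So hokreduf → dehokreduf.

dehokreduf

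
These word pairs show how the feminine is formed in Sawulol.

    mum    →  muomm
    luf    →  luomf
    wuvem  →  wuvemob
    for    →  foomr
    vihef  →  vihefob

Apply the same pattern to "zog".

"zog" has 1 vowel. The stems with 1 vowel (for → foomr, mum → muomm, luf → luomf) insert -om- after the first vowel.
The other pattern: stems with 2 vowels add -ob.
So zog → zoomg.

zoomg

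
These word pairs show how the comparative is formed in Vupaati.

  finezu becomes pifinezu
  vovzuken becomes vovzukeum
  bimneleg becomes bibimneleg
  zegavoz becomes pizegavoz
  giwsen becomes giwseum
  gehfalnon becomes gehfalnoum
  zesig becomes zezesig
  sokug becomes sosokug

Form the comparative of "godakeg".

gogodakeg

"godakeg" ends in -g. The stems ending in -g (bimneleg → bibimneleg, sokug → sosokug, zesig → zezesig) repeat the first consonant+vowel as a prefix.
So godakeg → gogodakeg.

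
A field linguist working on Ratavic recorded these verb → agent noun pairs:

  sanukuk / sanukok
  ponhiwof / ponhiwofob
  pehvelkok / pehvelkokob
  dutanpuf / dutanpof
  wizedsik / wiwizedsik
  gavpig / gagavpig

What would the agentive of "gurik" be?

sanukuk and wizedsik both end in -k yet inflect differently (sanukok, wiwizedsik), so the final letter is not what conditions the rule; the last vowel is.
"gurik" has last vowel 'i'. The stems whose last vowel is 'i' (gavpig → gagavpig, wizedsik → wiwizedsik) repeat the first consonant+vowel as a prefix.
So gurik → gugurik.

gugurik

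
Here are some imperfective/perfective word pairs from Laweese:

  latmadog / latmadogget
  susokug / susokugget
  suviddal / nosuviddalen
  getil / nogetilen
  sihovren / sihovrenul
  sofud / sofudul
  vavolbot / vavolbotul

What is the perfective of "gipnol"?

nogipnolen

"gipnol" ends in -l. The stems ending in -l (suviddal → nosuviddalen, getil → nogetilen) add no- … -en around the stem.
So gipnol → nogipnolen.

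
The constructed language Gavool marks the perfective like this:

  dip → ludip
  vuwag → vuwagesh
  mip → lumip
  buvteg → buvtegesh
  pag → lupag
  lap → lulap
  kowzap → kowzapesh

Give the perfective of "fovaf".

fovafesh

pag and vuwag both end in -g yet inflect differently (lupag, vuwagesh), so the final letter is not what conditions the rule; the number of vowels is.
"fovaf" has 2 vowels. The stems with 2 vowels (vuwag → vuwagesh, buvteg → buvtegesh, kowzap → kowzapesh) add -esh.
The other pattern: stems with 1 vowel add the prefix lu-.
So fovaf → fovafesh.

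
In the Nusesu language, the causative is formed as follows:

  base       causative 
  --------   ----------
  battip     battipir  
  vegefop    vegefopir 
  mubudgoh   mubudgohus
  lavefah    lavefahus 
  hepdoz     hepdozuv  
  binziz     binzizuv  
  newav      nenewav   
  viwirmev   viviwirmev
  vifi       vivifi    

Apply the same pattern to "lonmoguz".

vegefop and mubudgoh both have last vowel 'o' yet inflect differently (vegefopir, mubudgohus), so the last vowel is not what conditions the rule; the final letter is.
"lonmoguz" ends in -z. The stems ending in -z (hepdoz → hepdozuv, binziz → binzizuv) add -uv.
The other patterns: stems ending in -p add -ir; stems ending in -h add -us; stems ending in -i or -v repeat the first consonant+vowel as a prefix.
So lonmoguz → lonmoguzuv.

lonmoguzuv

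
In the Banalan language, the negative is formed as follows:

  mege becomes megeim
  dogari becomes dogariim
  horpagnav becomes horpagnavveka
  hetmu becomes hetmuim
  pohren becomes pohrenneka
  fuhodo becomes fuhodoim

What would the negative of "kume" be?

mege and pohren both have last vowel 'e' yet inflect differently (megeim, pohrenneka), so the last vowel is not what conditions the rule; whether the stem ends in a vowel or a consonant is.
"kume" ends in a vowel. The stems ending in a vowel (hetmu → hetmuim, mege → megeim, fuhodo → fuhodoim) add -im.
The other pattern: stems ending in a consonant double the final consonant and add -eka.
So kume → kumeim.

kumeim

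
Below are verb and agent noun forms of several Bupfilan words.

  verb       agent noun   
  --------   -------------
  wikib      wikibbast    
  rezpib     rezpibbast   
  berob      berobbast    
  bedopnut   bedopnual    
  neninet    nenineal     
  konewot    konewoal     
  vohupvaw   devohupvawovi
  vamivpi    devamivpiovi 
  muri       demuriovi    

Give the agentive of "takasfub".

takasfubbast

"takasfub" ends in -b. The stems ending in -b (wikib → wikibbast, rezpib → rezpibbast, berob → berobbast) double the final consonant and add -ast.
So takasfub → takasfubbast.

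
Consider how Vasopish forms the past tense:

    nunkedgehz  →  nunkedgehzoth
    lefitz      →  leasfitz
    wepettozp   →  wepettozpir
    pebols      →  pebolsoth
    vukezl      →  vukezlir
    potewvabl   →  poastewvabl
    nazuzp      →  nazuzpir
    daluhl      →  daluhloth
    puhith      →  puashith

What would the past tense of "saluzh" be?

saluzhir

vukezl and daluhl both end in -l yet inflect differently (vukezlir, daluhloth), so the final letter is not what conditions the rule; the second-to-last letter is.
"saluzh" has second-to-last letter 'z'. The stems whose second-to-last letter is 'z' (wepettozp → wepettozpir, nazuzp → nazuzpir, vukezl → vukezlir) add -ir.
So saluzh → saluzhir.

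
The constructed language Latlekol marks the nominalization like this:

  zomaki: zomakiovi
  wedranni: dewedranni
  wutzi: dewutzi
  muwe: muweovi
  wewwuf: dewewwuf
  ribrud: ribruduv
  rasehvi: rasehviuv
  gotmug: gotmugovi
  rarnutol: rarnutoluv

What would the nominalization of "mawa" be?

"mawa" begins with m-. The one such stem in the data (muwe → muweovi) adds -ovi, so the same rule applies.
The other patterns: stems beginning with w- add the prefix de-; stems beginning with r- add -uv.
So mawa → mawaovi.

mawaovi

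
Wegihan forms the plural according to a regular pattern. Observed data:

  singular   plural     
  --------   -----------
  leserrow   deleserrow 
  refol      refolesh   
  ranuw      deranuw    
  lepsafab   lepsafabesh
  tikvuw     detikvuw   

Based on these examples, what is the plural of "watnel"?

leserrow and refol both have last vowel 'o' yet inflect differently (deleserrow, refolesh), so the last vowel is not what conditions the rule; the final letter is.
"watnel" ends in -l. The one such stem in the data (refol → refolesh) adds -esh, so the same rule applies.
So watnel → watnelesh.

watnelesh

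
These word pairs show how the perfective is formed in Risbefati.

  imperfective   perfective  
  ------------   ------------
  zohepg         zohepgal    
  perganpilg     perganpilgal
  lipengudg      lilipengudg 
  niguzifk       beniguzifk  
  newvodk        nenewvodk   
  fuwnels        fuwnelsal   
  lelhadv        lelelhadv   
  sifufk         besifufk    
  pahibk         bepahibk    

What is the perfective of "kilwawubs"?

bekilwawubs

newvodk and niguzifk both end in -k yet inflect differently (nenewvodk, beniguzifk), so the final letter is not what conditions the rule; the second-to-last letter is.
"kilwawubs" has second-to-last letter 'b'. The one such stem in the data (pahibk → bepahibk) adds the prefix be-, so the same rule applies.
So kilwawubs → bekilwawubs.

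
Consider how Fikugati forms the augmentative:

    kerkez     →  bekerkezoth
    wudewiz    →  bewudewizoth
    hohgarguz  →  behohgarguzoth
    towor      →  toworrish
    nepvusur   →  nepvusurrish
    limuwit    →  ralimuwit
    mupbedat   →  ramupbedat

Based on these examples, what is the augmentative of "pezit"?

rapezit

hohgarguz and nepvusur both have last vowel 'u' yet inflect differently (behohgarguzoth, nepvusurrish), so the last vowel is not what conditions the rule; the final letter is.
"pezit" ends in -t. The stems ending in -t (limuwit → ralimuwit, mupbedat → ramupbedat) add the prefix ra-.
The other patterns: stems ending in -z add be- … -oth around the stem; stems ending in -r double the final consonant and add -ish.
So pezit → rapezit.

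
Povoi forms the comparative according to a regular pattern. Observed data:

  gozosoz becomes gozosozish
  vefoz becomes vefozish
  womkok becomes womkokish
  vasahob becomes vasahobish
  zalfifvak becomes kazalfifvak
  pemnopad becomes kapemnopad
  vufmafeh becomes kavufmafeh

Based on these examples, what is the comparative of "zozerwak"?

womkok and zalfifvak both end in -k yet inflect differently (womkokish, kazalfifvak), so the final letter is not what conditions the rule; the last vowel is.
"zozerwak" has last vowel 'a'. The stems whose last vowel is 'a' (zalfifvak → kazalfifvak, pemnopad → kapemnopad) add the prefix ka-.
The other pattern: stems whose last vowel is 'o' add -ish.
So zozerwak → kazozerwak.

kazozerwak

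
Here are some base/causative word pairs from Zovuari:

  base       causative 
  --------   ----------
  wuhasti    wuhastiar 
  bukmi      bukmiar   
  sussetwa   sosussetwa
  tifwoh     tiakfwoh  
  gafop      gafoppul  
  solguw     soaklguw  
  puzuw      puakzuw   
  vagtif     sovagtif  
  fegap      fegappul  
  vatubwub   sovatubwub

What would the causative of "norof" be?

gafop and tifwoh both have last vowel 'o' yet inflect differently (gafoppul, tiakfwoh), so the last vowel is not what conditions the rule; the final letter is.
"norof" ends in -f. The one such stem in the data (vagtif → sovagtif) adds the prefix so-, so the same rule applies.
So norof → sonorof.

sonorof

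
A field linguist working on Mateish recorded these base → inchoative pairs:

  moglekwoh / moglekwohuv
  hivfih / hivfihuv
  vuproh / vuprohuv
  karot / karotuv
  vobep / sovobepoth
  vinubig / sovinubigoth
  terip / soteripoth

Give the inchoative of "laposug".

solaposugoth

"laposug" ends in -g. The one such stem in the data (vinubig → sovinubigoth) adds so- … -oth around the stem, so the same rule applies.
So laposug → solaposugoth.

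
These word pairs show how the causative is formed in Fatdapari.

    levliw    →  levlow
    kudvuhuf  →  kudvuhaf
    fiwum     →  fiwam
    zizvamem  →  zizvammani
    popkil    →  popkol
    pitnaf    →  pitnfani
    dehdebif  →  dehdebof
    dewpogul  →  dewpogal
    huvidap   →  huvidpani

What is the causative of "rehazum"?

rehazam

"rehazum" has last vowel 'u'. The stems whose last vowel is 'u' (kudvuhuf → kudvuhaf, dewpogul → dewpogal, fiwum → fiwam) change the last vowel to 'a'.
So rehazum → rehazam.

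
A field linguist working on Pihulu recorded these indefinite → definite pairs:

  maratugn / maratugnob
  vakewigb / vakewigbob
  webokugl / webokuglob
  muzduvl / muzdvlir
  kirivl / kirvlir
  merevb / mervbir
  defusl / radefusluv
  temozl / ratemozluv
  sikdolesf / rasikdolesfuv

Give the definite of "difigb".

webokugl and muzduvl both end in -l yet inflect differently (webokuglob, muzdvlir), so the final letter is not what conditions the rule; the second-to-last letter is.
"difigb" has second-to-last letter 'g'. The stems whose second-to-last letter is 'g' (maratugn → maratugnob, vakewigb → vakewigbob, webokugl → webokuglob) add -ob.
So difigb → difigbob.

difigbob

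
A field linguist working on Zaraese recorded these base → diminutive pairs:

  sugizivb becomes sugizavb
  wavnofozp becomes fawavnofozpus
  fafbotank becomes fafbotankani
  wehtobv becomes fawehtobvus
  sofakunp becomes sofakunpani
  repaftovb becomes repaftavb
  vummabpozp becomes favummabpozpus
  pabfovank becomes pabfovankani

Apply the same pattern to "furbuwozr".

sofakunp and vummabpozp both end in -p yet inflect differently (sofakunpani, favummabpozpus), so the final letter is not what conditions the rule; the second-to-last letter is.
"furbuwozr" has second-to-last letter 'z'. The stems whose second-to-last letter is 'z' (vummabpozp → favummabpozpus, wavnofozp → fawavnofozpus) add fa- … -us around the stem.
So furbuwozr → fafurbuwozrus.

fafurbuwozrus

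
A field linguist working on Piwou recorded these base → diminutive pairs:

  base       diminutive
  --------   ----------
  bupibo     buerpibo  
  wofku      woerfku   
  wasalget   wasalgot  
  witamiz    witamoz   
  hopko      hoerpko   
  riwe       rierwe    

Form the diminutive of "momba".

riwe and wasalget both have last vowel 'e' yet inflect differently (rierwe, wasalgot), so the last vowel is not what conditions the rule; whether the stem ends in a vowel or a consonant is.
"momba" ends in a vowel. The stems ending in a vowel (hopko → hoerpko, riwe → rierwe, bupibo → buerpibo) insert -er- after the first vowel.
The other pattern: stems ending in a consonant change the last vowel to 'o'.
So momba → moermba.

moermba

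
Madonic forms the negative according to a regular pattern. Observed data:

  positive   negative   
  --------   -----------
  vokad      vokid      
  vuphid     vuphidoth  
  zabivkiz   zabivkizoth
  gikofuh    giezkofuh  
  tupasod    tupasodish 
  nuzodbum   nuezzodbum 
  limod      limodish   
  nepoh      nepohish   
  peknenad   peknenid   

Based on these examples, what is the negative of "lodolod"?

vuphid and peknenad both end in -d yet inflect differently (vuphidoth, peknenid), so the final letter is not what conditions the rule; the last vowel is.
"lodolod" has last vowel 'o'. The stems whose last vowel is 'o' (limod → limodish, tupasod → tupasodish, nepoh → nepohish) add -ish.
The other patterns: stems whose last vowel is 'i' add -oth; stems whose last vowel is 'a' change the last vowel to 'i'; stems whose last vowel is 'u' insert -ez- after the first vowel.
So lodolod → lodolodish.

lodolodish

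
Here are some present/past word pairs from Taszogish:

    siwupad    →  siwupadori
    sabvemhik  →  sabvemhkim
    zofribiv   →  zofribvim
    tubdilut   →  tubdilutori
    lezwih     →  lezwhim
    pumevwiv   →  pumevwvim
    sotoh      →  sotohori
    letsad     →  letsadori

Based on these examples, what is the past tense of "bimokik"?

bimokkim

"bimokik" has last vowel 'i'. The stems whose last vowel is 'i' (zofribiv → zofribvim, sabvemhik → sabvemhkim, lezwih → lezwhim) delete the last vowel and add -im.
The other pattern: stems whose last vowel is 'a', 'o' or 'u' add -ori.
So bimokik → bimokkim.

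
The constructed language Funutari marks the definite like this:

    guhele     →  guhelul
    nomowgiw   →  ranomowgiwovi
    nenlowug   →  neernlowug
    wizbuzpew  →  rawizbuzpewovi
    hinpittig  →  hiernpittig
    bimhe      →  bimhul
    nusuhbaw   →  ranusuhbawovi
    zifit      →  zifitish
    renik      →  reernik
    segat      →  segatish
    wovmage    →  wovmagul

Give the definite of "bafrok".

baerfrok

guhele and wizbuzpew both have last vowel 'e' yet inflect differently (guhelul, rawizbuzpewovi), so the last vowel is not what conditions the rule; the final letter is.
"bafrok" ends in -k. The one such stem in the data (renik → reernik) inserts -er- after the first vowel (as do nenlowug, hinpittig), so the same rule applies.
The other patterns: stems ending in -e drop the final letter and add -ul; stems ending in -w add ra- … -ovi around the stem; stems ending in -t add -ish.
So bafrok → baerfrok.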